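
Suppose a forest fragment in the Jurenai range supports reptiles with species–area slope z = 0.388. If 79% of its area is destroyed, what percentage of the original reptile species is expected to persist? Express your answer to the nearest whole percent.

S_new/S_old = (A_new/A_old)^z = 0.21^0.388
= exp(0.388 × ln 0.21) = exp(0.388 × -1.5606) = exp(-0.6055) ≈ 0.5458

55%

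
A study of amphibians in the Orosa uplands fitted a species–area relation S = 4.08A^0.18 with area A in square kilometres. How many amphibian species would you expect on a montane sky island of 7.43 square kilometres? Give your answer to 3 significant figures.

5.85

S = 4.08 × 7.43^0.18 = 4.08 × 1.435 ≈ 5.854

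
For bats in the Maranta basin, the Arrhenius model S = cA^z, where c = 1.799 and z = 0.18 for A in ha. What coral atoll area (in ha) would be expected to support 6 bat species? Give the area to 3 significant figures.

6 = 1.799 × A^0.18  ⇒  A^0.18 = 6/1.799 = 3.335
ln A = ln(3.335) / 0.18 = 1.2045 / 0.18 = 6.6918
A = e^6.6918 ≈ 805.8 ha

806 ha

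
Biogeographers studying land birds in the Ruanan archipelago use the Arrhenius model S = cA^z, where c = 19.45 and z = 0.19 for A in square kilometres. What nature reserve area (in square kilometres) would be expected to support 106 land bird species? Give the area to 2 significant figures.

106 = 19.45 × A^0.19  ⇒  A^0.19 = 106/19.45 = 5.45
ln A = ln(5.45) / 0.19 = 1.6956 / 0.19 = 8.9242
A = e^8.9242 ≈ 7511 square kilometres

7500 square kilometres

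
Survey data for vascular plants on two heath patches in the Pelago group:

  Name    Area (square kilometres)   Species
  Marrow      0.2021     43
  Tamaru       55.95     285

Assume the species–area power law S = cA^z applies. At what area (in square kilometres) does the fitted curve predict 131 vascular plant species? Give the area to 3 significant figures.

z = ln(285/43) / ln(55.95/0.2021) = 1.8913 / 5.6235 = 0.3363
c = 43 / 0.2021^0.3363 = 43 / 0.584 = 73.62
A = (131/73.62)^(1/0.3363) ⇒ ln A = ln(1.779)/0.3363 = 1.7133
A = e^1.7133 ≈ 5.547 square kilometres

5.55 square kilometres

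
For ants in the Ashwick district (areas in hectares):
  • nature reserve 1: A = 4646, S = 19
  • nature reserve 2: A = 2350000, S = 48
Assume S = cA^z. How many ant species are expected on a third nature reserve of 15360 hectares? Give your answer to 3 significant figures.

z = ln(48/19) / ln(2350000/4646) = 0.9268 / 6.2262 = 0.1488
c = 19 / 4646^0.1488 = 19 / 3.514 = 5.406
S₃ = 5.406 × 15360^0.1488 = 5.406 × 4.199 ≈ 22.7

22.7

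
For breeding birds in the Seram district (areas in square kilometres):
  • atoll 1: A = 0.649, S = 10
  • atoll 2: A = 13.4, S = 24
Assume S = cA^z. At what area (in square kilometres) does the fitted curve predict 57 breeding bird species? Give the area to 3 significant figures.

z = ln(24/10) / ln(13.4/0.649) = 0.8755 / 3.0276 = 0.2892
c = 10 / 0.649^0.2892 = 10 / 0.8825 = 11.33
A = (57/11.33)^(1/0.2892) ⇒ ln A = ln(5.03)/0.2892 = 5.5866
A = e^5.5866 ≈ 266.8 square kilometres

267 square kilometres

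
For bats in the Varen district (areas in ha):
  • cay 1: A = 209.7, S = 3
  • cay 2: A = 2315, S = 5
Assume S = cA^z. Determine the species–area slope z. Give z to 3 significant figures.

0.213

Taking logs: ln S = ln c + z ln A, so z = (ln S₂ − ln S₁)/(ln A₂ − ln A₁).
z = ln(5/3) / ln(2315/209.7) = ln(1.667) / ln(11.04) = 0.5108 / 2.4015 = 0.2127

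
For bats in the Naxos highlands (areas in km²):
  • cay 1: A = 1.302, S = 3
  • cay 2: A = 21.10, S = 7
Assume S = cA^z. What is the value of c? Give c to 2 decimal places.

z = ln(S₂/S₁) / ln(A₂/A₁) = ln(7/3) / ln(21.1/1.302) = 0.8473 / 2.7854 = 0.3042
c = S₁ / A₁^z = 3 / 1.302^0.3042 = 3 / 1.084 = 2.769

2.77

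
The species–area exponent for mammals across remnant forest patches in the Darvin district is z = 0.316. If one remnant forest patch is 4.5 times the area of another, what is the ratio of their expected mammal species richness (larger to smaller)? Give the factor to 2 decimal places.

1.61

S₂/S₁ = (A₂/A₁)^z = 4.5^0.316
ln(S₂/S₁) = 0.316 × ln 4.5 = 0.316 × 1.5041 = 0.4753
S₂/S₁ = e^0.4753 ≈ 1.608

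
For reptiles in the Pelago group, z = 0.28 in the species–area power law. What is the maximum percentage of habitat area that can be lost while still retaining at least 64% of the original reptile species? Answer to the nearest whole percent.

80%

Need (A_new/A_old)^0.28 = 0.64, so A_new/A_old = 0.64^(1/0.28) = 0.64^3.571
ln(A_new/A_old) = ln 0.64 / 0.28 = -0.4463 / 0.28 = -1.5939
A_new/A_old = e^-1.5939 ≈ 0.2031
Fraction that can be lost = 1 − 0.2031 = 0.7969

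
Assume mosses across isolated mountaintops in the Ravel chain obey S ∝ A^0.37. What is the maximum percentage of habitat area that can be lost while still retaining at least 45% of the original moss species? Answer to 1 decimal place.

Need (A_new/A_old)^0.37 = 0.45, so A_new/A_old = 0.45^(1/0.37) = 0.45^2.703
ln(A_new/A_old) = ln 0.45 / 0.37 = -0.7985 / 0.37 = -2.1581
A_new/A_old = e^-2.1581 ≈ 0.1155
Fraction that can be lost = 1 − 0.1155 = 0.8845

88.4%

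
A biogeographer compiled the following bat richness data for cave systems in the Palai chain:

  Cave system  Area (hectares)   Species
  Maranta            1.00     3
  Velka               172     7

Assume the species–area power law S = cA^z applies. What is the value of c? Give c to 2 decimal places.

3.00

z = ln(S₂/S₁) / ln(A₂/A₁) = ln(7/3) / ln(172/1) = 0.8473 / 5.1475 = 0.1646
c = S₁ / A₁^z = 3 / 1^0.1646 = 3 / 1 = 3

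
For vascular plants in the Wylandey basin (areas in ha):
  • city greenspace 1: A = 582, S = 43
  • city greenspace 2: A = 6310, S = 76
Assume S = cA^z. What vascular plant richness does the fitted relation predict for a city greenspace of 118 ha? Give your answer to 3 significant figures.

29.4

z = ln(76/43) / ln(6310/582) = 0.5695 / 2.3834 = 0.2390
c = 43 / 582^0.2390 = 43 / 4.578 = 9.392
S₃ = 9.392 × 118^0.2390 = 9.392 × 3.127 ≈ 29.37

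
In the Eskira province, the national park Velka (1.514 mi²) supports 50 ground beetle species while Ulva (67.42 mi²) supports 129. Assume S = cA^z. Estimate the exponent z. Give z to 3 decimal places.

Taking logs: ln S = ln c + z ln A, so z = (ln S₂ − ln S₁)/(ln A₂ − ln A₁).
z = ln(129/50) / ln(67.42/1.514) = ln(2.58) / ln(44.53) = 0.9478 / 3.7962 = 0.2497

0.250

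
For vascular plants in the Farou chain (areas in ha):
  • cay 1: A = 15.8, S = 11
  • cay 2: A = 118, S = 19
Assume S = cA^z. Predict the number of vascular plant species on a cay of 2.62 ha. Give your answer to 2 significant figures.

z = ln(19/11) / ln(118/15.8) = 0.5465 / 2.0107 = 0.2718
c = 11 / 15.8^0.2718 = 11 / 2.117 = 5.195
S₃ = 5.195 × 2.62^0.2718 = 5.195 × 1.299 ≈ 6.75

6.7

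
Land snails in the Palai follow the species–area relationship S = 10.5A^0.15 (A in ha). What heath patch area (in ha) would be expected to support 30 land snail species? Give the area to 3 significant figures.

30 = 10.5 × A^0.15  ⇒  A^0.15 = 30/10.5 = 2.857
ln A = ln(2.857) / 0.15 = 1.0498 / 0.15 = 6.9988
A = e^6.9988 ≈ 1095 ha

1100 ha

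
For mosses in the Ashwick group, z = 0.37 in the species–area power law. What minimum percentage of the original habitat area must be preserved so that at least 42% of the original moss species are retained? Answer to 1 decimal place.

Need (A_new/A_old)^0.37 = 0.42, so A_new/A_old = 0.42^(1/0.37) = 0.42^2.703
ln(A_new/A_old) = ln 0.42 / 0.37 = -0.8675 / 0.37 = -2.3446
A_new/A_old = e^-2.3446 ≈ 0.09589

9.6%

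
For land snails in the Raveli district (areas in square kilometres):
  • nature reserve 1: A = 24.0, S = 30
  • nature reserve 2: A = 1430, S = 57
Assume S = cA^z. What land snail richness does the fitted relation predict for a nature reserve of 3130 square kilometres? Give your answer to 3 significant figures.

z = ln(57/30) / ln(1430/24) = 0.6419 / 4.0874 = 0.1570
c = 30 / 24^0.1570 = 30 / 1.647 = 18.21
S₃ = 18.21 × 3130^0.1570 = 18.21 × 3.539 ≈ 64.46

64.5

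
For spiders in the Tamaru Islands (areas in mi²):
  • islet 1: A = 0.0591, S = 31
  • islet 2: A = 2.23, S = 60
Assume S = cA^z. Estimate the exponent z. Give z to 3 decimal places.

Taking logs: ln S = ln c + z ln A, so z = (ln S₂ − ln S₁)/(ln A₂ − ln A₁).
z = ln(60/31) / ln(2.23/0.0591) = ln(1.935) / ln(37.73) = 0.6604 / 3.6305 = 0.1819

0.182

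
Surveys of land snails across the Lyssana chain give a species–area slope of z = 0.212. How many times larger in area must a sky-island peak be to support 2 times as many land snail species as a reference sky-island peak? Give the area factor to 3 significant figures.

26.3

(A₂/A₁)^0.212 = 2, so A₂/A₁ = 2^(1/0.212) = 2^4.717
ln(A₂/A₁) = ln 2 / 0.212 = 0.6931 / 0.212 = 3.2696
A₂/A₁ = e^3.2696 ≈ 26.3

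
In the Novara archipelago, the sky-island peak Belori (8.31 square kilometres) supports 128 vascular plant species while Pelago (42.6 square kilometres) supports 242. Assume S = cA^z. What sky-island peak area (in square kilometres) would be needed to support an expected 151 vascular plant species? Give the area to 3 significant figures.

z = ln(242/128) / ln(42.6/8.31) = 0.6369 / 1.6344 = 0.3897
c = 128 / 8.31^0.3897 = 128 / 2.282 = 56.09
A = (151/56.09)^(1/0.3897) ⇒ ln A = ln(2.692)/0.3897 = 2.5415
A = e^2.5415 ≈ 12.7 square kilometres

12.7 square kilometres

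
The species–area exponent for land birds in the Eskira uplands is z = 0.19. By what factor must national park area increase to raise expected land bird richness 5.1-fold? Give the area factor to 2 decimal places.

5297.29

(A₂/A₁)^0.19 = 5.1, so A₂/A₁ = 5.1^(1/0.19) = 5.1^5.263
ln(A₂/A₁) = ln 5.1 / 0.19 = 1.6292 / 0.19 = 8.5750
A₂/A₁ = e^8.5750 ≈ 5297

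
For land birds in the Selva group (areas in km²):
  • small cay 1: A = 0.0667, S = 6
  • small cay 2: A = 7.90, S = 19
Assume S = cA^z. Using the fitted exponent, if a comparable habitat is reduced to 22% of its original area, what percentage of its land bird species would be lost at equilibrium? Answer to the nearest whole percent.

31%

z = ln(19/6) / ln(7.9/0.0667) = 1.1527 / 4.7744 = 0.2414
S_new/S_old = (A_new/A_old)^z = 0.22^0.2414 = exp(0.2414 × -1.5141) = 0.6938
Fraction lost = 1 − 0.6938 = 0.3062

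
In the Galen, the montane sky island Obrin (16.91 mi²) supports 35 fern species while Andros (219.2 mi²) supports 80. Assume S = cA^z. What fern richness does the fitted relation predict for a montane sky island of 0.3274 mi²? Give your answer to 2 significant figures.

z = ln(80/35) / ln(219.2/16.91) = 0.8267 / 2.5621 = 0.3227
c = 35 / 16.91^0.3227 = 35 / 2.49 = 14.05
S₃ = 14.05 × 0.3274^0.3227 = 14.05 × 0.6975 ≈ 9.802

9.8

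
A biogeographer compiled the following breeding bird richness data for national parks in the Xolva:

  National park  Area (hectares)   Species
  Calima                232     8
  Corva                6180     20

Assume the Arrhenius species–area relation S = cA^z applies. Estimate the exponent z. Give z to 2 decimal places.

0.28

Taking logs: ln S = ln c + z ln A, so z = (ln S₂ − ln S₁)/(ln A₂ − ln A₁).
z = ln(20/8) / ln(6180/232) = ln(2.5) / ln(26.64) = 0.9163 / 3.2823 = 0.2792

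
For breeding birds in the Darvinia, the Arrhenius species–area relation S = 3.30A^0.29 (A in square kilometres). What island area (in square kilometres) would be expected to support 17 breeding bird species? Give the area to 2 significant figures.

17 = 3.3 × A^0.29  ⇒  A^0.29 = 17/3.3 = 5.152
ln A = ln(5.152) / 0.29 = 1.6393 / 0.29 = 5.6527
A = e^5.6527 ≈ 285.1 square kilometres

290 square kilometres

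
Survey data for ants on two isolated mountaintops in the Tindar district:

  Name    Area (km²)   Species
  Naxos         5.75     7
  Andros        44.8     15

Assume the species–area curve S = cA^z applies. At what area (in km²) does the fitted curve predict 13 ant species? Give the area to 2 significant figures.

30 km²

z = ln(15/7) / ln(44.8/5.75) = 0.7621 / 2.0530 = 0.3712
c = 7 / 5.75^0.3712 = 7 / 1.914 = 3.657
A = (13/3.657)^(1/0.3712) ⇒ ln A = ln(3.555)/0.3712 = 3.4167
A = e^3.4167 ≈ 30.47 km²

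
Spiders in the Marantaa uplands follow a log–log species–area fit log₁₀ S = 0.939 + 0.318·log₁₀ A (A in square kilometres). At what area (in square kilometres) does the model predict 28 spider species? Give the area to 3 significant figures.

39.6 square kilometres

28 = 8.69 × A^0.318  ⇒  A^0.318 = 28/8.69 = 3.222
ln A = ln(3.222) / 0.318 = 1.1701 / 0.318 = 3.6795
A = e^3.6795 ≈ 39.63 square kilometres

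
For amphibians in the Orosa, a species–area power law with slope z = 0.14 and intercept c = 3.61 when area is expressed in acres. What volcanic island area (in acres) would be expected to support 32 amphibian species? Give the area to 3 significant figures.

32 = 3.61 × A^0.14  ⇒  A^0.14 = 32/3.61 = 8.864
ln A = ln(8.864) / 0.14 = 2.1820 / 0.14 = 15.5859
A = e^15.5859 ≈ 5873230 acres

5870000 acres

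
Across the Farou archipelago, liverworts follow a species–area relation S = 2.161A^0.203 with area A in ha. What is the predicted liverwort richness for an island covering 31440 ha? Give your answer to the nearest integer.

S = 2.161 × 31440^0.203
ln S = ln 2.161 + 0.203 × ln 31440 = 0.7706 + 0.203 × 10.3558 = 2.8728
S = e^2.8728 ≈ 17.69

18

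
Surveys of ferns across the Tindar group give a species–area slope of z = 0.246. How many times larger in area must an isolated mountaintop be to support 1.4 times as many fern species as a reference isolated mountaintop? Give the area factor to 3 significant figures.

(A₂/A₁)^0.246 = 1.4, so A₂/A₁ = 1.4^(1/0.246) = 1.4^4.065
ln(A₂/A₁) = ln 1.4 / 0.246 = 0.3365 / 0.246 = 1.3678
A₂/A₁ = e^1.3678 ≈ 3.927

3.93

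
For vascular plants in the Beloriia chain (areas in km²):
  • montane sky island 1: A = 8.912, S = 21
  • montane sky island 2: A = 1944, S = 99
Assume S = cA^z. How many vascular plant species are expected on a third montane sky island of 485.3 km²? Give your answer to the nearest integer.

z = ln(99/21) / ln(1944/8.912) = 1.5506 / 5.3851 = 0.2879
c = 21 / 8.912^0.2879 = 21 / 1.877 = 11.19
S₃ = 11.19 × 485.3^0.2879 = 11.19 × 5.935 ≈ 66.39

66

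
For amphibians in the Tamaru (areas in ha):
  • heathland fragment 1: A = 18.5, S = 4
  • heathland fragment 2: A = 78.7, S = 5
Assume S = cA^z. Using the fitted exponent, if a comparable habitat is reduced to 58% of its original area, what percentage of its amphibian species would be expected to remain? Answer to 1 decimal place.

z = ln(5/4) / ln(78.7/18.5) = 0.2231 / 1.4479 = 0.1541
S_new/S_old = (A_new/A_old)^z = 0.58^0.1541 = exp(0.1541 × -0.5447) = 0.9195

91.9%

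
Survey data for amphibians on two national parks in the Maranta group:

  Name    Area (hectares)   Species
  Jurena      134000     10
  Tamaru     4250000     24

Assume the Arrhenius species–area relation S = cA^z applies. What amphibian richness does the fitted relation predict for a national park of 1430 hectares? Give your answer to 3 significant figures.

3.17

z = ln(24/10) / ln(4250000/134000) = 0.8755 / 3.4568 = 0.2533
c = 10 / 134000^0.2533 = 10 / 19.88 = 0.5029
S₃ = 0.5029 × 1430^0.2533 = 0.5029 × 6.297 ≈ 3.167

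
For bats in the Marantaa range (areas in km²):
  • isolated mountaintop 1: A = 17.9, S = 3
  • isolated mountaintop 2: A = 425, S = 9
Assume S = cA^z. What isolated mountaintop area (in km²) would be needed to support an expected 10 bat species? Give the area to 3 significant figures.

576 km²

z = ln(9/3) / ln(425/17.9) = 1.0986 / 3.1673 = 0.3469
c = 3 / 17.9^0.3469 = 3 / 2.72 = 1.103
A = (10/1.103)^(1/0.3469) ⇒ ln A = ln(9.067)/0.3469 = 6.3558
A = e^6.3558 ≈ 575.8 km²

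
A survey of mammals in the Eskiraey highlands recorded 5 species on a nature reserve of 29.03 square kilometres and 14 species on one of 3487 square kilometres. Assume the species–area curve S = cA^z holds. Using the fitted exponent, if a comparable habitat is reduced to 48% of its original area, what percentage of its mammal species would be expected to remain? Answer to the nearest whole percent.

85%

z = ln(14/5) / ln(3487/29.03) = 1.0296 / 4.7885 = 0.2150
S_new/S_old = (A_new/A_old)^z = 0.48^0.2150 = exp(0.2150 × -0.7340) = 0.854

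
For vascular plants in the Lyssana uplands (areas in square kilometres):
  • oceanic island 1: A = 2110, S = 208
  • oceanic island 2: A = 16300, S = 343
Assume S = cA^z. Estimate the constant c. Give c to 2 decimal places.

z = ln(S₂/S₁) / ln(A₂/A₁) = ln(343/208) / ln(16300/2110) = 0.5002 / 2.0445 = 0.2447
c = S₁ / A₁^z = 208 / 2110^0.2447 = 208 / 6.506 = 31.97

31.97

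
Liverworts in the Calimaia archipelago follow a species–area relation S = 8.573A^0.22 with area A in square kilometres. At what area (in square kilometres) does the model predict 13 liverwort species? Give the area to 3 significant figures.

13 = 8.573 × A^0.22  ⇒  A^0.22 = 13/8.573 = 1.516
ln A = ln(1.516) / 0.22 = 0.4163 / 0.22 = 1.8924
A = e^1.8924 ≈ 6.635 square kilometres

6.64 square kilometres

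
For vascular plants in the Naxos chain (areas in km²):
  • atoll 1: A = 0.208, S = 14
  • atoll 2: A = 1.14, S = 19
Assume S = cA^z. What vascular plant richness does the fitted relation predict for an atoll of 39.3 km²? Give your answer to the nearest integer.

36

z = ln(19/14) / ln(1.14/0.208) = 0.3054 / 1.7012 = 0.1795
c = 14 / 0.208^0.1795 = 14 / 0.7544 = 18.56
S₃ = 18.56 × 39.3^0.1795 = 18.56 × 1.933 ≈ 35.87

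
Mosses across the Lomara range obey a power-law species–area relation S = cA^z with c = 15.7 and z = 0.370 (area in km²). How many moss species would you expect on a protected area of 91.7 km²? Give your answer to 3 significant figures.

83.6

S = 15.7 × 91.7^0.37 = 15.7 × 5.322 ≈ 83.56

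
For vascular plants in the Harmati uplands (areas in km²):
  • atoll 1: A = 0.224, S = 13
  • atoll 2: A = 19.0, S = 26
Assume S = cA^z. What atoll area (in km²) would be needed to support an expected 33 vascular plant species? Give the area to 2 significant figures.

z = ln(26/13) / ln(19/0.224) = 0.6931 / 4.4405 = 0.1561
c = 13 / 0.224^0.1561 = 13 / 0.7917 = 16.42
A = (33/16.42)^(1/0.1561) ⇒ ln A = ln(2.01)/0.1561 = 4.4718
A = e^4.4718 ≈ 87.51 km²

88 km²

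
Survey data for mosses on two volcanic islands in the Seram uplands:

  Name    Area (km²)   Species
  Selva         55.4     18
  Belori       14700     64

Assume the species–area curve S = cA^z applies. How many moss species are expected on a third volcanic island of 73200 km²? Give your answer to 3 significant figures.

z = ln(64/18) / ln(14700/55.4) = 1.2685 / 5.5810 = 0.2273
c = 18 / 55.4^0.2273 = 18 / 2.49 = 7.228
S₃ = 7.228 × 73200^0.2273 = 7.228 × 12.75 ≈ 92.18

92.2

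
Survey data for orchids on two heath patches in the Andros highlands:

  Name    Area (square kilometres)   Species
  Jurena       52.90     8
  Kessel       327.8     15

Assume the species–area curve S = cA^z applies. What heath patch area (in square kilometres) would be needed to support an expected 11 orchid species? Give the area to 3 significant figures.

133 square kilometres

z = ln(15/8) / ln(327.8/52.9) = 0.6286 / 1.8240 = 0.3446
c = 8 / 52.9^0.3446 = 8 / 3.926 = 2.038
A = (11/2.038)^(1/0.3446) ⇒ ln A = ln(5.398)/0.3446 = 4.8924
A = e^4.8924 ≈ 133.3 square kilometres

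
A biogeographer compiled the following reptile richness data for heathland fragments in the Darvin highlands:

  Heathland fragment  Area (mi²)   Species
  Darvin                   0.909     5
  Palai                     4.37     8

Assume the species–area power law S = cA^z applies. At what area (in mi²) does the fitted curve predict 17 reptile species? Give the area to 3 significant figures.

z = ln(8/5) / ln(4.37/0.909) = 0.4700 / 1.5702 = 0.2993
c = 5 / 0.909^0.2993 = 5 / 0.9718 = 5.145
A = (17/5.145)^(1/0.2993) ⇒ ln A = ln(3.304)/0.2993 = 3.9929
A = e^3.9929 ≈ 54.21 mi²

54.2 mi²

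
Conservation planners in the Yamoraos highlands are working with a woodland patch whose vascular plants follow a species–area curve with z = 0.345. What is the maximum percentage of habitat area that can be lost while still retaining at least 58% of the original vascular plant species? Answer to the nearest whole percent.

Need (A_new/A_old)^0.345 = 0.58, so A_new/A_old = 0.58^(1/0.345) = 0.58^2.899
ln(A_new/A_old) = ln 0.58 / 0.345 = -0.5447 / 0.345 = -1.5789
A_new/A_old = e^-1.5789 ≈ 0.2062
Fraction that can be lost = 1 − 0.2062 = 0.7938

79%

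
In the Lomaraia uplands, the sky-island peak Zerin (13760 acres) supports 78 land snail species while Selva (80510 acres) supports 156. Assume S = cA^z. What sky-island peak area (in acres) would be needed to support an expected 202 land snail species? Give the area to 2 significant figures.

z = ln(156/78) / ln(80510/13760) = 0.6931 / 1.7666 = 0.3924
c = 78 / 13760^0.3924 = 78 / 42.06 = 1.855
A = (202/1.855)^(1/0.3924) ⇒ ln A = ln(108.9)/0.3924 = 11.9547
A = e^11.9547 ≈ 155554 acres

160000 acres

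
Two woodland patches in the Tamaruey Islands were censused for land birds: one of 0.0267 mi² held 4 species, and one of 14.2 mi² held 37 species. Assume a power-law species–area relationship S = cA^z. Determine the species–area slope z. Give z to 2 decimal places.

Taking logs: ln S = ln c + z ln A, so z = (ln S₂ − ln S₁)/(ln A₂ − ln A₁).
z = ln(37/4) / ln(14.2/0.0267) = ln(9.25) / ln(531.8) = 2.2246 / 6.2763 = 0.3544

0.35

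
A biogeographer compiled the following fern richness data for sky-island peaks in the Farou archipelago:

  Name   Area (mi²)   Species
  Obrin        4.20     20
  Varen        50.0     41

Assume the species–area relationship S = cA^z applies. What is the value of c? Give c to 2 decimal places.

z = ln(S₂/S₁) / ln(A₂/A₁) = ln(41/20) / ln(50/4.2) = 0.7178 / 2.4769 = 0.2898
c = S₁ / A₁^z = 20 / 4.2^0.2898 = 20 / 1.516 = 13.19

13.19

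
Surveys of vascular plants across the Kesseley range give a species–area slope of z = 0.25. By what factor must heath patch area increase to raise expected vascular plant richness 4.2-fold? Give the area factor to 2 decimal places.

311.17

(A₂/A₁)^0.25 = 4.2, so A₂/A₁ = 4.2^(1/0.25) = 4.2^4
ln(A₂/A₁) = ln 4.2 / 0.25 = 1.4351 / 0.25 = 5.7403
A₂/A₁ = e^5.7403 ≈ 311.2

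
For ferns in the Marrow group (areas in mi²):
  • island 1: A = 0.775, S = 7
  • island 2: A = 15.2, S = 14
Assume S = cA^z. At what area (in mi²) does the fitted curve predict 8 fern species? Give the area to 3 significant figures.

z = ln(14/7) / ln(15.2/0.775) = 0.6931 / 2.9762 = 0.2329
c = 7 / 0.775^0.2329 = 7 / 0.9424 = 7.428
A = (8/7.428)^(1/0.2329) ⇒ ln A = ln(1.077)/0.2329 = 0.3185
A = e^0.3185 ≈ 1.375 mi²

1.38 mi²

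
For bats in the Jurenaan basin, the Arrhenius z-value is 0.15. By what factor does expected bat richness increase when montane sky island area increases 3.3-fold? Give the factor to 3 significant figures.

S₂/S₁ = (A₂/A₁)^z = 3.3^0.15
ln(S₂/S₁) = 0.15 × ln 3.3 = 0.15 × 1.1939 = 0.1791
S₂/S₁ = e^0.1791 ≈ 1.196

1.20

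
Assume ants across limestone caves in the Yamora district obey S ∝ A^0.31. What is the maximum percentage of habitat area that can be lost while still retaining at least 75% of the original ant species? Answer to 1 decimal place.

Need (A_new/A_old)^0.31 = 0.75, so A_new/A_old = 0.75^(1/0.31) = 0.75^3.226
ln(A_new/A_old) = ln 0.75 / 0.31 = -0.2877 / 0.31 = -0.9280
A_new/A_old = e^-0.9280 ≈ 0.3953
Fraction that can be lost = 1 − 0.3953 = 0.6047

60.5%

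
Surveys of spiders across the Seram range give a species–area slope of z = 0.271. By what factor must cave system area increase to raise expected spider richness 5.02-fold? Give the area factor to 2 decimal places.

(A₂/A₁)^0.271 = 5.02, so A₂/A₁ = 5.02^(1/0.271) = 5.02^3.69
ln(A₂/A₁) = ln 5.02 / 0.271 = 1.6134 / 0.271 = 5.9536
A₂/A₁ = e^5.9536 ≈ 385.1

385.14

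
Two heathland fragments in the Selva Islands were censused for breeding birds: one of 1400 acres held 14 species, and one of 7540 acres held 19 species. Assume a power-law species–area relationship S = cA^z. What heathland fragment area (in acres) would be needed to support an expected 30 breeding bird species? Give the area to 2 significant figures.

z = ln(19/14) / ln(7540/1400) = 0.3054 / 1.6837 = 0.1814
c = 14 / 1400^0.1814 = 14 / 3.721 = 3.763
A = (30/3.763)^(1/0.1814) ⇒ ln A = ln(7.973)/0.1814 = 11.4464
A = e^11.4464 ≈ 93560 acres

94000 acres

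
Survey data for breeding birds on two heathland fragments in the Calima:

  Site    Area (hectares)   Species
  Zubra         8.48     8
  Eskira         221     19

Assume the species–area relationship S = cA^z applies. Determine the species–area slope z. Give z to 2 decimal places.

0.27

Taking logs: ln S = ln c + z ln A, so z = (ln S₂ − ln S₁)/(ln A₂ − ln A₁).
z = ln(19/8) / ln(221/8.48) = ln(2.375) / ln(26.06) = 0.8650 / 3.2605 = 0.2653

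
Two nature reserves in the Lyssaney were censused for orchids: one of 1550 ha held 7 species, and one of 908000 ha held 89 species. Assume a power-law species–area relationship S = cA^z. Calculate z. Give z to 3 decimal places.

Taking logs: ln S = ln c + z ln A, so z = (ln S₂ − ln S₁)/(ln A₂ − ln A₁).
z = ln(89/7) / ln(908000/1550) = ln(12.71) / ln(585.8) = 2.5427 / 6.3730 = 0.3990

0.399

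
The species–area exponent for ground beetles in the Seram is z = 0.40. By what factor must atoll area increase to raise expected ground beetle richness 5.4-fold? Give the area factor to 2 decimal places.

67.76

(A₂/A₁)^0.4 = 5.4, so A₂/A₁ = 5.4^(1/0.4) = 5.4^2.5
ln(A₂/A₁) = ln 5.4 / 0.4 = 1.6864 / 0.4 = 4.2160
A₂/A₁ = e^4.2160 ≈ 67.76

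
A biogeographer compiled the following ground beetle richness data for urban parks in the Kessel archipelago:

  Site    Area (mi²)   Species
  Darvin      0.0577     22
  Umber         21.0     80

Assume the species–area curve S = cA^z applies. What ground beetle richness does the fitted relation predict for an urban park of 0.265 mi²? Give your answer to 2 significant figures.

z = ln(80/22) / ln(21/0.0577) = 1.2910 / 5.8970 = 0.2189
c = 22 / 0.0577^0.2189 = 22 / 0.5355 = 41.08
S₃ = 41.08 × 0.265^0.2189 = 41.08 × 0.7477 ≈ 30.72

31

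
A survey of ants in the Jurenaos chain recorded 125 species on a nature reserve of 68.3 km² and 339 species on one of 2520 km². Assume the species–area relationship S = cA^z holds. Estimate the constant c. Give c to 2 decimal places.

z = ln(S₂/S₁) / ln(A₂/A₁) = ln(339/125) / ln(2520/68.3) = 0.9977 / 3.6081 = 0.2765
c = S₁ / A₁^z = 125 / 68.3^0.2765 = 125 / 3.215 = 38.87

38.87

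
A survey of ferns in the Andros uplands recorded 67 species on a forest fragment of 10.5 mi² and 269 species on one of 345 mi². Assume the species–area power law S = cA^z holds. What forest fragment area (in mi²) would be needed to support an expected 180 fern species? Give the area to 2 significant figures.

130 mi²

z = ln(269/67) / ln(345/10.5) = 1.3900 / 3.4922 = 0.3980
c = 67 / 10.5^0.3980 = 67 / 2.55 = 26.28
A = (180/26.28)^(1/0.3980) ⇒ ln A = ln(6.85)/0.3980 = 4.8342
A = e^4.8342 ≈ 125.7 mi²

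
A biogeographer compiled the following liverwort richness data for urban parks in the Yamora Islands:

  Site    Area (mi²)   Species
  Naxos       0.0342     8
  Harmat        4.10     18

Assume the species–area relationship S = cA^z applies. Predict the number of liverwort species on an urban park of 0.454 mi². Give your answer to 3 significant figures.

12.4

z = ln(18/8) / ln(4.1/0.0342) = 0.8109 / 4.7865 = 0.1694
c = 8 / 0.0342^0.1694 = 8 / 0.5645 = 14.17
S₃ = 14.17 × 0.454^0.1694 = 14.17 × 0.8748 ≈ 12.4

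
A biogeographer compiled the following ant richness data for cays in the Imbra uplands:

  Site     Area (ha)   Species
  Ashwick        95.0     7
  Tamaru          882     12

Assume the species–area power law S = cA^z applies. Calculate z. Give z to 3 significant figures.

0.242

Taking logs: ln S = ln c + z ln A, so z = (ln S₂ − ln S₁)/(ln A₂ − ln A₁).
z = ln(12/7) / ln(882/95) = ln(1.714) / ln(9.284) = 0.5390 / 2.2283 = 0.2419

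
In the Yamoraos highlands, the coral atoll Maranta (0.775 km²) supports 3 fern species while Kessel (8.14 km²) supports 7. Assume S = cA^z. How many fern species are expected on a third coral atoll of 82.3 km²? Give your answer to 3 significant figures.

16.1

z = ln(7/3) / ln(8.14/0.775) = 0.8473 / 2.3517 = 0.3603
c = 3 / 0.775^0.3603 = 3 / 0.9123 = 3.289
S₃ = 3.289 × 82.3^0.3603 = 3.289 × 4.899 ≈ 16.11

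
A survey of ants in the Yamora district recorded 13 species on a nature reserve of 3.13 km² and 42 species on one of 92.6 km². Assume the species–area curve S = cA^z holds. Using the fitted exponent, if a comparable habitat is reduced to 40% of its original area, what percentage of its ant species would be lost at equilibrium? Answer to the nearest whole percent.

z = ln(42/13) / ln(92.6/3.13) = 1.1727 / 3.3873 = 0.3462
S_new/S_old = (A_new/A_old)^z = 0.4^0.3462 = exp(0.3462 × -0.9163) = 0.7282
Fraction lost = 1 − 0.7282 = 0.2718

27%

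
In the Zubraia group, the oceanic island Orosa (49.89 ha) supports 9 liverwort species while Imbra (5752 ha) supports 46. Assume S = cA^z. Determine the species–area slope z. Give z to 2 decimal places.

Taking logs: ln S = ln c + z ln A, so z = (ln S₂ − ln S₁)/(ln A₂ − ln A₁).
z = ln(46/9) / ln(5752/49.89) = ln(5.111) / ln(115.3) = 1.6314 / 4.7475 = 0.3436

0.34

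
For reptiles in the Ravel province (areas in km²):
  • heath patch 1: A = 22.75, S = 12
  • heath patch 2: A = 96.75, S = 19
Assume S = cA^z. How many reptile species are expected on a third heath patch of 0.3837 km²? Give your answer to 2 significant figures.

z = ln(19/12) / ln(96.75/22.75) = 0.4595 / 1.4476 = 0.3175
c = 12 / 22.75^0.3175 = 12 / 2.696 = 4.45
S₃ = 4.45 × 0.3837^0.3175 = 4.45 × 0.7378 ≈ 3.284

3.3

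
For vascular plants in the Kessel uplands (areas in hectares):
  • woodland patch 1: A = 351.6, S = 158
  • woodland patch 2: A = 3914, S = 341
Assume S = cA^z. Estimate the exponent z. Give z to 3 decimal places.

Taking logs: ln S = ln c + z ln A, so z = (ln S₂ − ln S₁)/(ln A₂ − ln A₁).
z = ln(341/158) / ln(3914/351.6) = ln(2.158) / ln(11.13) = 0.7693 / 2.4098 = 0.3192

0.319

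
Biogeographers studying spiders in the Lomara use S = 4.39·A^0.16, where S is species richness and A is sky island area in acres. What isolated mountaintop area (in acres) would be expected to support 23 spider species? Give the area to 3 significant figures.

31300 acres

23 = 4.39 × A^0.16  ⇒  A^0.16 = 23/4.39 = 5.239
ln A = ln(5.239) / 0.16 = 1.6562 / 0.16 = 10.3510
A = e^10.3510 ≈ 31289 acres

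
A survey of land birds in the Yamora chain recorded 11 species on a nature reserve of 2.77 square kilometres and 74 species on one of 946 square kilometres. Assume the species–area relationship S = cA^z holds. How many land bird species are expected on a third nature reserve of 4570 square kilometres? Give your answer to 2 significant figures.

z = ln(74/11) / ln(946/2.77) = 1.9062 / 5.8334 = 0.3268
c = 11 / 2.77^0.3268 = 11 / 1.395 = 7.885
S₃ = 7.885 × 4570^0.3268 = 7.885 × 15.7 ≈ 123.8

120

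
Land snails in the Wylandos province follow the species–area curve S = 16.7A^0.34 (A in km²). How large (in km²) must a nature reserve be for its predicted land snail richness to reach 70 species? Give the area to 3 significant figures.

70 = 16.7 × A^0.34  ⇒  A^0.34 = 70/16.7 = 4.192
ln A = ln(4.192) / 0.34 = 1.4331 / 0.34 = 4.2150
A = e^4.2150 ≈ 67.69 km²

67.7 km²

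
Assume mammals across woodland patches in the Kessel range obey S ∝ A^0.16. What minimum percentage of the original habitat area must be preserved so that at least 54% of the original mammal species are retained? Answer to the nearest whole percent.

Need (A_new/A_old)^0.16 = 0.54, so A_new/A_old = 0.54^(1/0.16) = 0.54^6.25
ln(A_new/A_old) = ln 0.54 / 0.16 = -0.6162 / 0.16 = -3.8512
A_new/A_old = e^-3.8512 ≈ 0.02125

2%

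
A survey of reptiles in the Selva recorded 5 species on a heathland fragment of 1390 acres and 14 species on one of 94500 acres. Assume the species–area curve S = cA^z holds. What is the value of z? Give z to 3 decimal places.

0.244

Taking logs: ln S = ln c + z ln A, so z = (ln S₂ − ln S₁)/(ln A₂ − ln A₁).
z = ln(14/5) / ln(94500/1390) = ln(2.8) / ln(67.99) = 1.0296 / 4.2193 = 0.2440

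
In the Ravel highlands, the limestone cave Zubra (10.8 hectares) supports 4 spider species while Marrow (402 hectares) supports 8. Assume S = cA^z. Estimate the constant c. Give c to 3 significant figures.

z = ln(S₂/S₁) / ln(A₂/A₁) = ln(8/4) / ln(402/10.8) = 0.6931 / 3.6169 = 0.1916
c = S₁ / A₁^z = 4 / 10.8^0.1916 = 4 / 1.578 = 2.535

2.54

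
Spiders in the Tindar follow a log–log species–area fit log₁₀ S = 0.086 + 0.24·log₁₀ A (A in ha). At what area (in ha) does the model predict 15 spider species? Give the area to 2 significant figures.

35000 ha

15 = 1.219 × A^0.24  ⇒  A^0.24 = 15/1.219 = 12.31
ln A = ln(12.31) / 0.24 = 2.5100 / 0.24 = 10.4584
A = e^10.4584 ≈ 34837 ha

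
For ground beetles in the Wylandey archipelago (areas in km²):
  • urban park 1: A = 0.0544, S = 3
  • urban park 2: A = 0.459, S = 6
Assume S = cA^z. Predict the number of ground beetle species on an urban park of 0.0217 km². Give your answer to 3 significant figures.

2.23

z = ln(6/3) / ln(0.459/0.0544) = 0.6931 / 2.1327 = 0.3250
c = 3 / 0.0544^0.3250 = 3 / 0.3882 = 7.728
S₃ = 7.728 × 0.0217^0.3250 = 7.728 × 0.288 ≈ 2.225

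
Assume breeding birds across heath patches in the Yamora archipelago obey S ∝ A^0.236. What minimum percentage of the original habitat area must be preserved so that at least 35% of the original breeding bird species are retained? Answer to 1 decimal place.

1.2%

Need (A_new/A_old)^0.236 = 0.35, so A_new/A_old = 0.35^(1/0.236) = 0.35^4.237
ln(A_new/A_old) = ln 0.35 / 0.236 = -1.0498 / 0.236 = -4.4484
A_new/A_old = e^-4.4484 ≈ 0.0117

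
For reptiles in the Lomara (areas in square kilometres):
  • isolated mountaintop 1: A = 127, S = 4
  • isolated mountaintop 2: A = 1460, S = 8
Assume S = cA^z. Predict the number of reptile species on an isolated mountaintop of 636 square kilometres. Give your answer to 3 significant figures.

z = ln(8/4) / ln(1460/127) = 0.6931 / 2.4420 = 0.2838
c = 4 / 127^0.2838 = 4 / 3.955 = 1.011
S₃ = 1.011 × 636^0.2838 = 1.011 × 6.248 ≈ 6.319

6.32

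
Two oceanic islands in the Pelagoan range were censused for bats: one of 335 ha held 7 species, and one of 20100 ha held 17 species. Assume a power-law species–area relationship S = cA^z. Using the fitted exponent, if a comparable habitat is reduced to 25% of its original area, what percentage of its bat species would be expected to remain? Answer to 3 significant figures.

74.0%

z = ln(17/7) / ln(20100/335) = 0.8873 / 4.0943 = 0.2167
S_new/S_old = (A_new/A_old)^z = 0.25^0.2167 = exp(0.2167 × -1.3863) = 0.7405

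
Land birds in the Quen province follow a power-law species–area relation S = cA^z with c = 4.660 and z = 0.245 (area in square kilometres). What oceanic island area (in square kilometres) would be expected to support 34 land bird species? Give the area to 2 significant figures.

3300 square kilometres

34 = 4.66 × A^0.245  ⇒  A^0.245 = 34/4.66 = 7.296
ln A = ln(7.296) / 0.245 = 1.9873 / 0.245 = 8.1116
A = e^8.1116 ≈ 3333 square kilometres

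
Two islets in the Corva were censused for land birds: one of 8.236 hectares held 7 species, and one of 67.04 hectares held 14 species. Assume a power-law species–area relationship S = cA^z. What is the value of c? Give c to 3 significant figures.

3.49

z = ln(S₂/S₁) / ln(A₂/A₁) = ln(14/7) / ln(67.04/8.236) = 0.6931 / 2.0968 = 0.3306
c = S₁ / A₁^z = 7 / 8.236^0.3306 = 7 / 2.008 = 3.486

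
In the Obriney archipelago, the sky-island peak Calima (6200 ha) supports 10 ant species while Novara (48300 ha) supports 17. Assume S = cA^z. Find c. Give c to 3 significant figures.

z = ln(S₂/S₁) / ln(A₂/A₁) = ln(17/10) / ln(48300/6200) = 0.5306 / 2.0529 = 0.2585
c = S₁ / A₁^z = 10 / 6200^0.2585 = 10 / 9.556 = 1.047

1.05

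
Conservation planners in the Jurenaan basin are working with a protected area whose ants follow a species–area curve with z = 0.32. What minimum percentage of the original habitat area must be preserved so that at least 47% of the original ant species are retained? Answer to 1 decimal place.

Need (A_new/A_old)^0.32 = 0.47, so A_new/A_old = 0.47^(1/0.32) = 0.47^3.125
ln(A_new/A_old) = ln 0.47 / 0.32 = -0.7550 / 0.32 = -2.3594
A_new/A_old = e^-2.3594 ≈ 0.09447

9.4%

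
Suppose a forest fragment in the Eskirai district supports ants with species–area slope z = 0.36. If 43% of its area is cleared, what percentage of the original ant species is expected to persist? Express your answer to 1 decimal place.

S_new/S_old = (A_new/A_old)^z = 0.57^0.36
= exp(0.36 × ln 0.57) = exp(0.36 × -0.5621) = exp(-0.2024) ≈ 0.8168

81.7%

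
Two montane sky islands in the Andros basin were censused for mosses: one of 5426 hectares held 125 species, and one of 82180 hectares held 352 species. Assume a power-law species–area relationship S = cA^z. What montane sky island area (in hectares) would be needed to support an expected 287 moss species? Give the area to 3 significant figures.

48100 hectares

z = ln(352/125) / ln(82180/5426) = 1.0353 / 2.7177 = 0.3810
c = 125 / 5426^0.3810 = 125 / 26.46 = 4.723
A = (287/4.723)^(1/0.3810) ⇒ ln A = ln(60.76)/0.3810 = 10.7808
A = e^10.7808 ≈ 48087 hectares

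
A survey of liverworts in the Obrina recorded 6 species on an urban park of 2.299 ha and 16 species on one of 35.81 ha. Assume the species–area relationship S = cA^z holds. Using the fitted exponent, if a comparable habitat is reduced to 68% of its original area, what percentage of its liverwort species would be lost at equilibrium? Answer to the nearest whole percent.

13%

z = ln(16/6) / ln(35.81/2.299) = 0.9808 / 2.7458 = 0.3572
S_new/S_old = (A_new/A_old)^z = 0.68^0.3572 = exp(0.3572 × -0.3857) = 0.8713
Fraction lost = 1 − 0.8713 = 0.1287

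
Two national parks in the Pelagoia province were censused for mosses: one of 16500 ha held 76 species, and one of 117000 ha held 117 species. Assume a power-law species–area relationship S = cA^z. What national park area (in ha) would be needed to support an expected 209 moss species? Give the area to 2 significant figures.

1600000 ha

z = ln(117/76) / ln(117000/16500) = 0.4314 / 1.9588 = 0.2203
c = 76 / 16500^0.2203 = 76 / 8.49 = 8.951
A = (209/8.951)^(1/0.2203) ⇒ ln A = ln(23.35)/0.2203 = 14.3040
A = e^14.3040 ≈ 1629780 ha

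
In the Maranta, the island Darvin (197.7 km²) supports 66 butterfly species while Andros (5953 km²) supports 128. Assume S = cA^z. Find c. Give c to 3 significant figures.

23.6

z = ln(S₂/S₁) / ln(A₂/A₁) = ln(128/66) / ln(5953/197.7) = 0.6624 / 3.4049 = 0.1945
c = S₁ / A₁^z = 66 / 197.7^0.1945 = 66 / 2.797 = 23.6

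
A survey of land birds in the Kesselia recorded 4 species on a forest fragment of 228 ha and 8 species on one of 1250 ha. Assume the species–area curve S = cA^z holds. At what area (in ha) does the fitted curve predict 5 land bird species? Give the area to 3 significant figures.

394 ha

z = ln(8/4) / ln(1250/228) = 0.6931 / 1.7016 = 0.4074
c = 4 / 228^0.4074 = 4 / 9.131 = 0.4381
A = (5/0.4381)^(1/0.4074) ⇒ ln A = ln(11.41)/0.4074 = 5.9771
A = e^5.9771 ≈ 394.3 ha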